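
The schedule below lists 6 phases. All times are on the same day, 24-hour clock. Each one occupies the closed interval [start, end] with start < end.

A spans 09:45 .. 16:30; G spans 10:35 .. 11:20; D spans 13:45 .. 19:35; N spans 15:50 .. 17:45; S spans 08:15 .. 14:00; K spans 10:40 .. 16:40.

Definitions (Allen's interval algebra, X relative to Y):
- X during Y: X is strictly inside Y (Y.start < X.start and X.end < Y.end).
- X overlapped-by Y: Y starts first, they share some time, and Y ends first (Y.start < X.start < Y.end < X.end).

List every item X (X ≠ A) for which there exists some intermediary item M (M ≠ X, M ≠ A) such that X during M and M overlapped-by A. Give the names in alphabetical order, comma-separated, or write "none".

N

Target A = [09:45, 16:30].
Intermediaries M with M overlapped-by A: D, K, N.
Via D — items with X during D: N.
Via K — items with X during K: none.
Via N — items with X during N: none.
Union: N.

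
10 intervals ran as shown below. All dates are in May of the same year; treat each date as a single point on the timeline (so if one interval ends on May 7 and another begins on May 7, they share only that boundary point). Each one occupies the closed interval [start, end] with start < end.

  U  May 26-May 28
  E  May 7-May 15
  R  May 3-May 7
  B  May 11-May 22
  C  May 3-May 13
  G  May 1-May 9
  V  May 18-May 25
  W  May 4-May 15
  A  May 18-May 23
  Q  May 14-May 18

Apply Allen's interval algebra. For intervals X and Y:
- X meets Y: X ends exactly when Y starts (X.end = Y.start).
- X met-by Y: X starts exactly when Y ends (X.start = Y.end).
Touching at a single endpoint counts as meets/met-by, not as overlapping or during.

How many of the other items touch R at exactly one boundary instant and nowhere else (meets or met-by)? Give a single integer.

Target R = [May 3, May 7].
A [May 18, May 23] → after → no.
B [May 11, May 22] → after → no.
C [May 3, May 13] → started-by → no.
E [May 7, May 15] → met-by → counts.
G [May 1, May 9] → contains → no.
Q [May 14, May 18] → after → no.
U [May 26, May 28] → after → no.
V [May 18, May 25] → after → no.
W [May 4, May 15] → overlapped-by → no.
Total: 1.

1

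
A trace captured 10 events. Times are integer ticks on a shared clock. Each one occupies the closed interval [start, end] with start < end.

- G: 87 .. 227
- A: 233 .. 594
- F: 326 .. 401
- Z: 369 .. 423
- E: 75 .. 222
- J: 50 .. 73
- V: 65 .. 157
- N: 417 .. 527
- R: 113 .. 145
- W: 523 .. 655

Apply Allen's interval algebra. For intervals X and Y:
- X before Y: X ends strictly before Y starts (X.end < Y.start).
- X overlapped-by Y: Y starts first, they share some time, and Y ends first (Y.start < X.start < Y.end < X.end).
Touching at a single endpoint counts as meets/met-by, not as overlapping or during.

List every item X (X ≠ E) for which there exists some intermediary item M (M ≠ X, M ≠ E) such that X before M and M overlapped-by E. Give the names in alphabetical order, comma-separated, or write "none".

J

Target E = [75, 222].
Intermediaries M with M overlapped-by E: G.
Via G — items with X before G: J.
Union: J.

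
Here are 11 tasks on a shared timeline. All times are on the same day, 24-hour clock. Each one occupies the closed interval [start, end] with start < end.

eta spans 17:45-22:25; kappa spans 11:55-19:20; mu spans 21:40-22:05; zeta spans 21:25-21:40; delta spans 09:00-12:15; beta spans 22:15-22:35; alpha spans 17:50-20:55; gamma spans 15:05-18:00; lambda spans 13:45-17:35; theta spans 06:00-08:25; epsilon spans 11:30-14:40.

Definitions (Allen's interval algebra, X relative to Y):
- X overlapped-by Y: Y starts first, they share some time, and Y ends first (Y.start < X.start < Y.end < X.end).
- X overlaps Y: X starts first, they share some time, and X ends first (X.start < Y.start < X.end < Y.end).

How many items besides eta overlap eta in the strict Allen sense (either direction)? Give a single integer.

3

Target eta = [17:45, 22:25].
alpha [17:50, 20:55] → during → no.
beta [22:15, 22:35] → overlapped-by → counts.
delta [09:00, 12:15] → before → no.
epsilon [11:30, 14:40] → before → no.
gamma [15:05, 18:00] → overlaps → counts.
kappa [11:55, 19:20] → overlaps → counts.
lambda [13:45, 17:35] → before → no.
mu [21:40, 22:05] → during → no.
theta [06:00, 08:25] → before → no.
zeta [21:25, 21:40] → during → no.
Total: 3.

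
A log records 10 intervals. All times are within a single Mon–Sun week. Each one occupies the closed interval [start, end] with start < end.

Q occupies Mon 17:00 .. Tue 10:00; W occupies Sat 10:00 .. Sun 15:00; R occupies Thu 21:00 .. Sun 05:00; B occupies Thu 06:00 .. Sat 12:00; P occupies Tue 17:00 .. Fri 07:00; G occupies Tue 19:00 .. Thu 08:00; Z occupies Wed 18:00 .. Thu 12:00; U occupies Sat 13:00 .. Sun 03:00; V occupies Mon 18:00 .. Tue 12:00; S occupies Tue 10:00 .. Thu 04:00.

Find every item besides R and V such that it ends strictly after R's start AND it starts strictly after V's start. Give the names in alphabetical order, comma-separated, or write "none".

B, P, U, W

Conditions: its end is strictly after R's start (X.end > Thu 21:00) AND its start is strictly after V's start (X.start > Mon 18:00).
B: end Sat 12:00 > Thu 21:00? ✓; start Thu 06:00 > Mon 18:00? ✓ → yes.
G: end Thu 08:00 > Thu 21:00? ✗; start Tue 19:00 > Mon 18:00? ✓ → no.
P: end Fri 07:00 > Thu 21:00? ✓; start Tue 17:00 > Mon 18:00? ✓ → yes.
Q: end Tue 10:00 > Thu 21:00? ✗; start Mon 17:00 > Mon 18:00? ✗ → no.
S: end Thu 04:00 > Thu 21:00? ✗; start Tue 10:00 > Mon 18:00? ✓ → no.
U: end Sun 03:00 > Thu 21:00? ✓; start Sat 13:00 > Mon 18:00? ✓ → yes.
W: end Sun 15:00 > Thu 21:00? ✓; start Sat 10:00 > Mon 18:00? ✓ → yes.
Z: end Thu 12:00 > Thu 21:00? ✗; start Wed 18:00 > Mon 18:00? ✓ → no.
Result: B, P, U, W.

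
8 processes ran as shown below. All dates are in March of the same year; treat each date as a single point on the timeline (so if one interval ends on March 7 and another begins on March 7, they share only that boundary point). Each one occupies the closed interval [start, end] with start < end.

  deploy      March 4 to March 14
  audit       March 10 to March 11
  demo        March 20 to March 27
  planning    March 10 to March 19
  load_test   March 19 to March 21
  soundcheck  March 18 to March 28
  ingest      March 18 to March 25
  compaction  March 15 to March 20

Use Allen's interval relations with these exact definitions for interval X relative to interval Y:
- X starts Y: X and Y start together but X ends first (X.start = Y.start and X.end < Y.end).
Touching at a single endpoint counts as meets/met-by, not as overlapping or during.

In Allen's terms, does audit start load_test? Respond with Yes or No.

No

audit = [March 10, March 11], load_test = [March 19, March 21].
Actual relation of audit to load_test: before.
Asked whether 'starts' holds → No.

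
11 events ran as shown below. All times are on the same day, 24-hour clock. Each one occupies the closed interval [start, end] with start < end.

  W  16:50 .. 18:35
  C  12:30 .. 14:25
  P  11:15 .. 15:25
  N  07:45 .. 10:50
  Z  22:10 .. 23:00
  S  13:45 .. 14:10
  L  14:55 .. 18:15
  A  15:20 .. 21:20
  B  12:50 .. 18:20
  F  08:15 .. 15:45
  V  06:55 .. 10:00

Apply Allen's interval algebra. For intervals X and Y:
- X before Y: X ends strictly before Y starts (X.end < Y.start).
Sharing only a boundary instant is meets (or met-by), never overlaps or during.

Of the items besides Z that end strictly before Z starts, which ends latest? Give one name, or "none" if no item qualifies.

A

Target Z = [22:10, 23:00].
A [15:20, 21:20] → before → candidate.
B [12:50, 18:20] → before → candidate.
C [12:30, 14:25] → before → candidate.
F [08:15, 15:45] → before → candidate.
L [14:55, 18:15] → before → candidate.
N [07:45, 10:50] → before → candidate.
P [11:15, 15:25] → before → candidate.
S [13:45, 14:10] → before → candidate.
V [06:55, 10:00] → before → candidate.
W [16:50, 18:35] → before → candidate.
Among candidates, latest end is 21:20 → A.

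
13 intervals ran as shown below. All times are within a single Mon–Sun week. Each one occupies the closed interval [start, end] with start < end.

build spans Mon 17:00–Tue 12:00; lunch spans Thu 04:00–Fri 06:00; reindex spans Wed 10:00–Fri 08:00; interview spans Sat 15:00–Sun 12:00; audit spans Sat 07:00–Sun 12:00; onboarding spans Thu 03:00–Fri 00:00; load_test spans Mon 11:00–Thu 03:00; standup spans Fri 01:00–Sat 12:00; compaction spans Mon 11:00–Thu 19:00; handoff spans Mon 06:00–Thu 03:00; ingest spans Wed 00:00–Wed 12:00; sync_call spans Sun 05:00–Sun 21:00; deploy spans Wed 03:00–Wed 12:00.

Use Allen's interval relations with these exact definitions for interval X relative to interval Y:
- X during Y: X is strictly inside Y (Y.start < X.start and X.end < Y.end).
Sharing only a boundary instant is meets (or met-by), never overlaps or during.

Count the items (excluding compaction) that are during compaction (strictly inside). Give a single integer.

3

Target compaction = [Mon 11:00, Thu 19:00].
audit [Sat 07:00, Sun 12:00] → after → no.
build [Mon 17:00, Tue 12:00] → during → counts.
deploy [Wed 03:00, Wed 12:00] → during → counts.
handoff [Mon 06:00, Thu 03:00] → overlaps → no.
ingest [Wed 00:00, Wed 12:00] → during → counts.
interview [Sat 15:00, Sun 12:00] → after → no.
load_test [Mon 11:00, Thu 03:00] → starts → no.
lunch [Thu 04:00, Fri 06:00] → overlapped-by → no.
onboarding [Thu 03:00, Fri 00:00] → overlapped-by → no.
reindex [Wed 10:00, Fri 08:00] → overlapped-by → no.
standup [Fri 01:00, Sat 12:00] → after → no.
sync_call [Sun 05:00, Sun 21:00] → after → no.
Total: 3.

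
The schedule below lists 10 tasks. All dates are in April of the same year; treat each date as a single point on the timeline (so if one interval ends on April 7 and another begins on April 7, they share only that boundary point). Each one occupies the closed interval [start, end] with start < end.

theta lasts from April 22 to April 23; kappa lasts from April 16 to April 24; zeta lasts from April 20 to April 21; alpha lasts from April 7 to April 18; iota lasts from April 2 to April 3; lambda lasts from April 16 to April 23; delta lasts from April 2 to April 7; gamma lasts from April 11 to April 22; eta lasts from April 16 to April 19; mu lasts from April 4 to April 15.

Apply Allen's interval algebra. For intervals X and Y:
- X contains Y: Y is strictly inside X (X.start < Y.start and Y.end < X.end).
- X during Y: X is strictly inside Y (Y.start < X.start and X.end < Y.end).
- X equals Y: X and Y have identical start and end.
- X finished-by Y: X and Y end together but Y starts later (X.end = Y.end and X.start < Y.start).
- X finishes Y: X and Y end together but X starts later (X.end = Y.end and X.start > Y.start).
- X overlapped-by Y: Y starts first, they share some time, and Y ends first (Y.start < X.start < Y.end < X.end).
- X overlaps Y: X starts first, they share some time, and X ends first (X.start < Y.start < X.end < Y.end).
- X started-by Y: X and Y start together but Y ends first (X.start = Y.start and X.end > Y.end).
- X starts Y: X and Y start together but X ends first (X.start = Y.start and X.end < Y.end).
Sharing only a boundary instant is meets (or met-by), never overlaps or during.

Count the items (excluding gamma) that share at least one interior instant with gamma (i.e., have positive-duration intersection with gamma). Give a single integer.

6

Target gamma = [April 11, April 22].
alpha [April 7, April 18] → overlaps → counts.
delta [April 2, April 7] → before → no.
eta [April 16, April 19] → during → counts.
iota [April 2, April 3] → before → no.
kappa [April 16, April 24] → overlapped-by → counts.
lambda [April 16, April 23] → overlapped-by → counts.
mu [April 4, April 15] → overlaps → counts.
theta [April 22, April 23] → met-by → no.
zeta [April 20, April 21] → during → counts.
Total: 6.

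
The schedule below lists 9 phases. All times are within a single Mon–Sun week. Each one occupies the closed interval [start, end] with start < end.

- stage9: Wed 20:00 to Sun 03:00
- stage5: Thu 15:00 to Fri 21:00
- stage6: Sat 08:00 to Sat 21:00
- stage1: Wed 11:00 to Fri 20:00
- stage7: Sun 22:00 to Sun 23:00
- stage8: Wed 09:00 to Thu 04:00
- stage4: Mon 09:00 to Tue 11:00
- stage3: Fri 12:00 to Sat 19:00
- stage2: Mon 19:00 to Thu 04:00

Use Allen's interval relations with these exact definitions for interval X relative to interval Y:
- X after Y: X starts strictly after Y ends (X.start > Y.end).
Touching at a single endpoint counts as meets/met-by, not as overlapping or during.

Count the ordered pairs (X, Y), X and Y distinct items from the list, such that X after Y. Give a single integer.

Checking all 72 ordered pairs for relation 'after'; matching pairs in alphabetical order:
(stage1, stage4): stage1 after stage4 ✓
(stage3, stage2): stage3 after stage2 ✓
(stage3, stage4): stage3 after stage4 ✓
(stage3, stage8): stage3 after stage8 ✓
(stage5, stage2): stage5 after stage2 ✓
(stage5, stage4): stage5 after stage4 ✓
(stage5, stage8): stage5 after stage8 ✓
(stage6, stage1): stage6 after stage1 ✓
(stage6, stage2): stage6 after stage2 ✓
(stage6, stage4): stage6 after stage4 ✓
(stage6, stage5): stage6 after stage5 ✓
(stage6, stage8): stage6 after stage8 ✓
(stage7, stage1): stage7 after stage1 ✓
(stage7, stage2): stage7 after stage2 ✓
(stage7, stage3): stage7 after stage3 ✓
(stage7, stage4): stage7 after stage4 ✓
(stage7, stage5): stage7 after stage5 ✓
(stage7, stage6): stage7 after stage6 ✓
(stage7, stage8): stage7 after stage8 ✓
(stage7, stage9): stage7 after stage9 ✓
(stage8, stage4): stage8 after stage4 ✓
(stage9, stage4): stage9 after stage4 ✓
Count: 22.

22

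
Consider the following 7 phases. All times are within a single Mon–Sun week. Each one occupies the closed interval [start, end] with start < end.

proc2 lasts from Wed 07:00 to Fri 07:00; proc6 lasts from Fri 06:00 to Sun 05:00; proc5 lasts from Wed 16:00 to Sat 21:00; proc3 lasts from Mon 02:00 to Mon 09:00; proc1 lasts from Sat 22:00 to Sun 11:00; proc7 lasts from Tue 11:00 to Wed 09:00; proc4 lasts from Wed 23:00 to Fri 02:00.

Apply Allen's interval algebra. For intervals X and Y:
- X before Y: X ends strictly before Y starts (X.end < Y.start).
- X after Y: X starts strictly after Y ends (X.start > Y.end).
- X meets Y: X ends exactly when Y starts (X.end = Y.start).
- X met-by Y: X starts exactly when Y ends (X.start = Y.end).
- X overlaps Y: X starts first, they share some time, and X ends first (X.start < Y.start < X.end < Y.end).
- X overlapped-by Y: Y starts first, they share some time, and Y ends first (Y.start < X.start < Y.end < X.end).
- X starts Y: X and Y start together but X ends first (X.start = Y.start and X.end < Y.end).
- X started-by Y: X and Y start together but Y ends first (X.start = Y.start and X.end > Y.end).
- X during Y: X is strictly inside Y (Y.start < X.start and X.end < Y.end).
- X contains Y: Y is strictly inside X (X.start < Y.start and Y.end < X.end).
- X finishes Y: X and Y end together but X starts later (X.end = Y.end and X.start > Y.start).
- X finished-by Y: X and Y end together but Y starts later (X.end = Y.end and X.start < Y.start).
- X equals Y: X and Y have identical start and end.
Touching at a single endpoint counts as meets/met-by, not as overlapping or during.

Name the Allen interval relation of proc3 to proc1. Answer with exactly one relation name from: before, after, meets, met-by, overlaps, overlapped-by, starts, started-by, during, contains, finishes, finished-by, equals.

before

proc3 = [Mon 02:00, Mon 09:00]; proc1 = [Sat 22:00, Sun 11:00].
Compare endpoints: proc3.start < proc1.start, proc3.start < proc1.end, proc3.end < proc1.start, proc3.end < proc1.end.
That pattern is 'before'.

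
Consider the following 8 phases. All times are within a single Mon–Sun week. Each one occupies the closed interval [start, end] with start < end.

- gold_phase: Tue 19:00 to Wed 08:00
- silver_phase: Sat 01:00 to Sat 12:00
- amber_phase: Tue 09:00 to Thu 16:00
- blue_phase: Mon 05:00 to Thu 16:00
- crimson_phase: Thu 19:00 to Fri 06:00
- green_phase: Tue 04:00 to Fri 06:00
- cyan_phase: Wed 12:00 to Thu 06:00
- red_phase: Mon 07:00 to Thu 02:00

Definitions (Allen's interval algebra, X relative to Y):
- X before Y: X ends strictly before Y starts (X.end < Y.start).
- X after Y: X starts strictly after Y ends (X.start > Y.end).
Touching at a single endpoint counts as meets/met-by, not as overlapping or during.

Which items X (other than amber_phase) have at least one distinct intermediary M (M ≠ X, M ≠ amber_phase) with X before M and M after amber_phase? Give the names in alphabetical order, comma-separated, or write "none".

Target amber_phase = [Tue 09:00, Thu 16:00].
Intermediaries M with M after amber_phase: crimson_phase, silver_phase.
Via crimson_phase — items with X before crimson_phase: blue_phase, cyan_phase, gold_phase, red_phase.
Via silver_phase — items with X before silver_phase: blue_phase, crimson_phase, cyan_phase, gold_phase, green_phase, red_phase.
Union: blue_phase, crimson_phase, cyan_phase, gold_phase, green_phase, red_phase.

blue_phase, crimson_phase, cyan_phase, gold_phase, green_phase, red_phase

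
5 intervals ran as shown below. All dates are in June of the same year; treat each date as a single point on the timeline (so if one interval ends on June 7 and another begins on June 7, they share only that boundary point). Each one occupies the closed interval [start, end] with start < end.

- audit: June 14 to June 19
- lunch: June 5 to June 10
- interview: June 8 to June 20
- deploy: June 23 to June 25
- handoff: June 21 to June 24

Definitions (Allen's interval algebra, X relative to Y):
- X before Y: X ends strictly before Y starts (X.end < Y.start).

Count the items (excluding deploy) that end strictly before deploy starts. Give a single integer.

Target deploy = [June 23, June 25].
audit [June 14, June 19] → before → counts.
handoff [June 21, June 24] → overlaps → no.
interview [June 8, June 20] → before → counts.
lunch [June 5, June 10] → before → counts.
Total: 3.

3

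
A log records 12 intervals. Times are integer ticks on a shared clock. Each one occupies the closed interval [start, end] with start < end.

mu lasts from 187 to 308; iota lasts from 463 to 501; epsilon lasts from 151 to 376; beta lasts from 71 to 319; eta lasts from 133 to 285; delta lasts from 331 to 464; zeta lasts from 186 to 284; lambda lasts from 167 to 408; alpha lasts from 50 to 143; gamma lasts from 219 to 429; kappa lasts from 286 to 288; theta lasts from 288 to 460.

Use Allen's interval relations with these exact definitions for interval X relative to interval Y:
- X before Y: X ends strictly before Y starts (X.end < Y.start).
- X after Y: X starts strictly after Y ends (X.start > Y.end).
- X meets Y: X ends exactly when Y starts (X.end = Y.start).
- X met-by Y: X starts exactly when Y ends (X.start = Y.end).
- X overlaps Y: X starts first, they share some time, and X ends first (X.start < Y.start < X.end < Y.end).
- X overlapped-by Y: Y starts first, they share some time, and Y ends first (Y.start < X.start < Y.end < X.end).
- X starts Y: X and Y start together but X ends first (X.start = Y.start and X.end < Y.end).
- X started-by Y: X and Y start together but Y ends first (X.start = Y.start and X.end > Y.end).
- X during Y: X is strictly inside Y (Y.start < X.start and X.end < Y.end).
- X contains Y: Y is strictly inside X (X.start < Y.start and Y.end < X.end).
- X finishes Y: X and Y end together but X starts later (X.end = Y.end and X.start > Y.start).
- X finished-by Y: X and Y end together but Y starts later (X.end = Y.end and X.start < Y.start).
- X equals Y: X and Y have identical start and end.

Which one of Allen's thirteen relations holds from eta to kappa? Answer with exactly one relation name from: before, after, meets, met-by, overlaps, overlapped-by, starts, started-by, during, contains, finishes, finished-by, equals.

eta = [133, 285]; kappa = [286, 288].
Compare endpoints: eta.start < kappa.start, eta.start < kappa.end, eta.end < kappa.start, eta.end < kappa.end.
That pattern is 'before'.

before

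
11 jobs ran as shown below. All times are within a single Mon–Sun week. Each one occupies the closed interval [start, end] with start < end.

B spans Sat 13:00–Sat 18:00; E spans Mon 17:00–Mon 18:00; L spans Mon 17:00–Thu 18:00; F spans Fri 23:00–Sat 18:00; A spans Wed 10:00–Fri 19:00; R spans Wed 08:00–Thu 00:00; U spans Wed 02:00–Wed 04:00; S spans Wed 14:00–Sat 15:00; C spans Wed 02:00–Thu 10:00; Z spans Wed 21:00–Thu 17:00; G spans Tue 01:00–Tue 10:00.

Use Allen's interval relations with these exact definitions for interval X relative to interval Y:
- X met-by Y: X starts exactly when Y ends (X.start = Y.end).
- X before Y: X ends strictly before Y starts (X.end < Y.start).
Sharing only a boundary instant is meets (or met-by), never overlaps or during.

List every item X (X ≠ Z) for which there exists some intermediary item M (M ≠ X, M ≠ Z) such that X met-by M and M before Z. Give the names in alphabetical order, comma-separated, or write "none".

none

Target Z = [Wed 21:00, Thu 17:00].
Intermediaries M with M before Z: E, G, U.
Via E — items with X met-by E: none.
Via G — items with X met-by G: none.
Via U — items with X met-by U: none.
Union: none.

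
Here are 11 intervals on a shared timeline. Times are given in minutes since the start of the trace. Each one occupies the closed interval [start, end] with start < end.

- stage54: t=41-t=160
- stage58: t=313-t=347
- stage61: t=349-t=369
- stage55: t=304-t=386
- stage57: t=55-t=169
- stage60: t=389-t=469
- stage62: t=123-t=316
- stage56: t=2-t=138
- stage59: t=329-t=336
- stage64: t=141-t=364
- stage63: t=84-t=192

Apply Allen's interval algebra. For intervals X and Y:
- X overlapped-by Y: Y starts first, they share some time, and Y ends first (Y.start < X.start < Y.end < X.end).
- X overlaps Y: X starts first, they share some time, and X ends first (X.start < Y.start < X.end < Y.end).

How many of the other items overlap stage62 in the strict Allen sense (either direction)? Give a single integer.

Target stage62 = [t=123, t=316].
stage54 [t=41, t=160] → overlaps → counts.
stage55 [t=304, t=386] → overlapped-by → counts.
stage56 [t=2, t=138] → overlaps → counts.
stage57 [t=55, t=169] → overlaps → counts.
stage58 [t=313, t=347] → overlapped-by → counts.
stage59 [t=329, t=336] → after → no.
stage60 [t=389, t=469] → after → no.
stage61 [t=349, t=369] → after → no.
stage63 [t=84, t=192] → overlaps → counts.
stage64 [t=141, t=364] → overlapped-by → counts.
Total: 7.

7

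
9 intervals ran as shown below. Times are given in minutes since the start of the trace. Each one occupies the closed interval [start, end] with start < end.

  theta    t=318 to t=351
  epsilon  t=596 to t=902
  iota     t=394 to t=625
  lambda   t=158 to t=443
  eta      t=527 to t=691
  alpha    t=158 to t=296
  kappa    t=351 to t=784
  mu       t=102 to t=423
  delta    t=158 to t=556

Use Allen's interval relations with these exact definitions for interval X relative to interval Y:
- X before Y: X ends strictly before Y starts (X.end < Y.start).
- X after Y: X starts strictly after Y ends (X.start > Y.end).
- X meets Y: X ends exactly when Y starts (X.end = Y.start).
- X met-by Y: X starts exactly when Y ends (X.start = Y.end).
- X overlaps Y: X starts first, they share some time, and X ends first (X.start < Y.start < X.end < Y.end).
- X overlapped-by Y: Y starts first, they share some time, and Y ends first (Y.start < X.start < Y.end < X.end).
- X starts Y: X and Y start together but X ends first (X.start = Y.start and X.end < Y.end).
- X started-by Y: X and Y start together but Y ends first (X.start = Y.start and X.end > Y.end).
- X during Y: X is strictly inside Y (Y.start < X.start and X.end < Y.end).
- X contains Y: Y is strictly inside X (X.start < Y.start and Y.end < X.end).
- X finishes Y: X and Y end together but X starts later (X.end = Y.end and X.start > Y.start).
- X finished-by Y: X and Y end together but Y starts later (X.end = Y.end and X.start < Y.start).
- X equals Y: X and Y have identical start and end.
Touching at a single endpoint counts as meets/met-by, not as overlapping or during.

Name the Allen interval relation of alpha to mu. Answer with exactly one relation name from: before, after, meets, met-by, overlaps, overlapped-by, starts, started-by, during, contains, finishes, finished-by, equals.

alpha = [t=158, t=296]; mu = [t=102, t=423].
Compare endpoints: alpha.start > mu.start, alpha.start < mu.end, alpha.end > mu.start, alpha.end < mu.end.
That pattern is 'during'.

during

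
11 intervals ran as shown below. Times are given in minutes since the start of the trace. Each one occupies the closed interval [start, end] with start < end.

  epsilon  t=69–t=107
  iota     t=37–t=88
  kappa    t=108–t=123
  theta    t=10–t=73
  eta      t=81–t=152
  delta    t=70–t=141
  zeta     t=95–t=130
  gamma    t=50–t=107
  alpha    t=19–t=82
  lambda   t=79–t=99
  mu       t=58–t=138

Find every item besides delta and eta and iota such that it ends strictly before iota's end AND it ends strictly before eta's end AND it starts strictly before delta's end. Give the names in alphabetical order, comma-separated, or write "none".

alpha, theta

Conditions: its end is strictly before iota's end (X.end < t=88) AND its end is strictly before eta's end (X.end < t=152) AND its start is strictly before delta's end (X.start < t=141).
alpha: end t=82 < t=88? ✓; end t=82 < t=152? ✓; start t=19 < t=141? ✓ → yes.
epsilon: end t=107 < t=88? ✗; end t=107 < t=152? ✓; start t=69 < t=141? ✓ → no.
gamma: end t=107 < t=88? ✗; end t=107 < t=152? ✓; start t=50 < t=141? ✓ → no.
kappa: end t=123 < t=88? ✗; end t=123 < t=152? ✓; start t=108 < t=141? ✓ → no.
lambda: end t=99 < t=88? ✗; end t=99 < t=152? ✓; start t=79 < t=141? ✓ → no.
mu: end t=138 < t=88? ✗; end t=138 < t=152? ✓; start t=58 < t=141? ✓ → no.
theta: end t=73 < t=88? ✓; end t=73 < t=152? ✓; start t=10 < t=141? ✓ → yes.
zeta: end t=130 < t=88? ✗; end t=130 < t=152? ✓; start t=95 < t=141? ✓ → no.
Result: alpha, theta.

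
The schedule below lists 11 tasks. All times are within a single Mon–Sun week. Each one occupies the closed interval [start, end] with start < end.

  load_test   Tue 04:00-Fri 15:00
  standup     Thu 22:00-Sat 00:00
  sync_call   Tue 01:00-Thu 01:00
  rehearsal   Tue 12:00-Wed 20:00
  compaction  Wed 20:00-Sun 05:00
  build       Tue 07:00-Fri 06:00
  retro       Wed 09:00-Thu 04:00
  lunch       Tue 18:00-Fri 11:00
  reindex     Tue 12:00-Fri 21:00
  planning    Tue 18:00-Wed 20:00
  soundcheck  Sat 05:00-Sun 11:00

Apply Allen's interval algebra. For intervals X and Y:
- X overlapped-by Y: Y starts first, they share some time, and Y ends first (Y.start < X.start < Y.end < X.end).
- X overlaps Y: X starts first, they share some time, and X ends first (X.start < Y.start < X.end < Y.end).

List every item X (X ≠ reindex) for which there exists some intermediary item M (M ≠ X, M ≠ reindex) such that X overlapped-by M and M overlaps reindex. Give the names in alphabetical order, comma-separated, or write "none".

build, compaction, load_test, lunch, retro, standup

Target reindex = [Tue 12:00, Fri 21:00].
Intermediaries M with M overlaps reindex: build, load_test, sync_call.
Via build — items with X overlapped-by build: compaction, lunch, standup.
Via load_test — items with X overlapped-by load_test: compaction, standup.
Via sync_call — items with X overlapped-by sync_call: build, compaction, load_test, lunch, retro.
Union: build, compaction, load_test, lunch, retro, standup.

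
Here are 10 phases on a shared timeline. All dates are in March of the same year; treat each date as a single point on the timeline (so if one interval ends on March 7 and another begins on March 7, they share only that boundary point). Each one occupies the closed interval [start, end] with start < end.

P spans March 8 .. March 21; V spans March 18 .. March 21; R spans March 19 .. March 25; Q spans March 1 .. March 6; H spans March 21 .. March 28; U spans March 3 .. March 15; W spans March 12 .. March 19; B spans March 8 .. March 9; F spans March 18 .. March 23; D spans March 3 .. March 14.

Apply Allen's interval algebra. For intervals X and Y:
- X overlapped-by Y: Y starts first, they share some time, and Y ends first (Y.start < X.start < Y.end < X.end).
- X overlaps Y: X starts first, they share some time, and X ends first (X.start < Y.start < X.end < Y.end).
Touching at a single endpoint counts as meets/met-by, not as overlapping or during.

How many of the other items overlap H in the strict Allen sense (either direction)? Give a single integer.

2

Target H = [March 21, March 28].
B [March 8, March 9] → before → no.
D [March 3, March 14] → before → no.
F [March 18, March 23] → overlaps → counts.
P [March 8, March 21] → meets → no.
Q [March 1, March 6] → before → no.
R [March 19, March 25] → overlaps → counts.
U [March 3, March 15] → before → no.
V [March 18, March 21] → meets → no.
W [March 12, March 19] → before → no.
Total: 2.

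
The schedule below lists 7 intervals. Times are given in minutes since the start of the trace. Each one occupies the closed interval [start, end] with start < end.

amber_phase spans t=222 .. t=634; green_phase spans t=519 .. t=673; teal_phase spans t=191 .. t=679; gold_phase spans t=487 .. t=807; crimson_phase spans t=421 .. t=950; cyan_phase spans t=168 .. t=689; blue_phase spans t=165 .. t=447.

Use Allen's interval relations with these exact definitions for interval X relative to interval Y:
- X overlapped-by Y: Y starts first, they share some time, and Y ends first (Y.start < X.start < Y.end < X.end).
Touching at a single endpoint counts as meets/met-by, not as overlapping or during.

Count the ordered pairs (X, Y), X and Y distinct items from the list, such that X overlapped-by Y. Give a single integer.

11

Checking all 42 ordered pairs for relation 'overlapped-by'; matching pairs in alphabetical order:
(amber_phase, blue_phase): amber_phase overlapped-by blue_phase ✓
(crimson_phase, amber_phase): crimson_phase overlapped-by amber_phase ✓
(crimson_phase, blue_phase): crimson_phase overlapped-by blue_phase ✓
(crimson_phase, cyan_phase): crimson_phase overlapped-by cyan_phase ✓
(crimson_phase, teal_phase): crimson_phase overlapped-by teal_phase ✓
(cyan_phase, blue_phase): cyan_phase overlapped-by blue_phase ✓
(gold_phase, amber_phase): gold_phase overlapped-by amber_phase ✓
(gold_phase, cyan_phase): gold_phase overlapped-by cyan_phase ✓
(gold_phase, teal_phase): gold_phase overlapped-by teal_phase ✓
(green_phase, amber_phase): green_phase overlapped-by amber_phase ✓
(teal_phase, blue_phase): teal_phase overlapped-by blue_phase ✓
Count: 11.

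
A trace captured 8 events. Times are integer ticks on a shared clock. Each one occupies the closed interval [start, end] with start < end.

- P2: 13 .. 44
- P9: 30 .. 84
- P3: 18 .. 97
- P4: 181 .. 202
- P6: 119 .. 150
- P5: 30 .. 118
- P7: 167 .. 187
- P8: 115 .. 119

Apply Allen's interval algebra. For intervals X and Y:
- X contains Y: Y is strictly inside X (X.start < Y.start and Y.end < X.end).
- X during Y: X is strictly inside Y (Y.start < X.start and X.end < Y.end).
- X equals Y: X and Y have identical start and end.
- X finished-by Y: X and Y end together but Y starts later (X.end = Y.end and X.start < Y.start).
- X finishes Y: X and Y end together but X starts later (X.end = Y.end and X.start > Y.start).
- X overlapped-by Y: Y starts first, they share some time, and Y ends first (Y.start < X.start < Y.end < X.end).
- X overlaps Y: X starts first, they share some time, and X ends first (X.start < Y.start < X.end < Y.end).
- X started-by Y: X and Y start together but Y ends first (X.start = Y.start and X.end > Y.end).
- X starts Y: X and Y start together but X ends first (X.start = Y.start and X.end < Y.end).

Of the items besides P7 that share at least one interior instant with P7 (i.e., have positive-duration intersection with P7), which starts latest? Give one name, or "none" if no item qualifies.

P4

Target P7 = [167, 187].
P2 [13, 44] → before → excluded.
P3 [18, 97] → before → excluded.
P4 [181, 202] → overlapped-by → candidate.
P5 [30, 118] → before → excluded.
P6 [119, 150] → before → excluded.
P8 [115, 119] → before → excluded.
P9 [30, 84] → before → excluded.
Among candidates, latest start is 181 → P4.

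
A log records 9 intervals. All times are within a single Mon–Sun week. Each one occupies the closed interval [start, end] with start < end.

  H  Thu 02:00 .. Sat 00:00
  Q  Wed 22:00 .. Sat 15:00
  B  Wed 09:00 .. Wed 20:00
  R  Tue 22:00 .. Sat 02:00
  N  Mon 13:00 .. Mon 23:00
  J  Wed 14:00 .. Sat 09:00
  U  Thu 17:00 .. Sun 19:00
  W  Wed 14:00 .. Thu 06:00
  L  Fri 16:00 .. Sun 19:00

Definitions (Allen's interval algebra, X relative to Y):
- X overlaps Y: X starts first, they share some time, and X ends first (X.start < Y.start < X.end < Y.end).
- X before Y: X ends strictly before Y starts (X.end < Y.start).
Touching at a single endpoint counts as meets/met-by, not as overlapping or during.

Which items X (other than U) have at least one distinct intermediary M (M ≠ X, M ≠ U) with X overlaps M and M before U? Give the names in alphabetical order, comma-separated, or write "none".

Target U = [Thu 17:00, Sun 19:00].
Intermediaries M with M before U: B, N, W.
Via B — items with X overlaps B: none.
Via N — items with X overlaps N: none.
Via W — items with X overlaps W: B.
Union: B.

B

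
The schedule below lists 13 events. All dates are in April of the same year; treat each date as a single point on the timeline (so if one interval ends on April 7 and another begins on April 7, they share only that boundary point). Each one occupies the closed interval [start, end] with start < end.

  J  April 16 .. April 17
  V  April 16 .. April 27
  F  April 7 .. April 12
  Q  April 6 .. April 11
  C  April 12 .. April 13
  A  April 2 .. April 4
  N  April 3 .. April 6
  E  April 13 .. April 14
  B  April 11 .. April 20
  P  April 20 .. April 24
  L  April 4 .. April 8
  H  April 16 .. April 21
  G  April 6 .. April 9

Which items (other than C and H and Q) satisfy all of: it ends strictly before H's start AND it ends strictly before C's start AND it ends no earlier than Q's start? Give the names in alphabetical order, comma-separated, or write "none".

G, L, N

Conditions: its end is strictly before H's start (X.end < April 16) AND its end is strictly before C's start (X.end < April 12) AND its end is no earlier than Q's start (X.end >= April 6).
A: end April 4 < April 16? ✓; end April 4 < April 12? ✓; end April 4 >= April 6? ✗ → no.
B: end April 20 < April 16? ✗; end April 20 < April 12? ✗; end April 20 >= April 6? ✓ → no.
E: end April 14 < April 16? ✓; end April 14 < April 12? ✗; end April 14 >= April 6? ✓ → no.
F: end April 12 < April 16? ✓; end April 12 < April 12? ✗; end April 12 >= April 6? ✓ → no.
G: end April 9 < April 16? ✓; end April 9 < April 12? ✓; end April 9 >= April 6? ✓ → yes.
J: end April 17 < April 16? ✗; end April 17 < April 12? ✗; end April 17 >= April 6? ✓ → no.
L: end April 8 < April 16? ✓; end April 8 < April 12? ✓; end April 8 >= April 6? ✓ → yes.
N: end April 6 < April 16? ✓; end April 6 < April 12? ✓; end April 6 >= April 6? ✓ → yes.
P: end April 24 < April 16? ✗; end April 24 < April 12? ✗; end April 24 >= April 6? ✓ → no.
V: end April 27 < April 16? ✗; end April 27 < April 12? ✗; end April 27 >= April 6? ✓ → no.
Result: G, L, N.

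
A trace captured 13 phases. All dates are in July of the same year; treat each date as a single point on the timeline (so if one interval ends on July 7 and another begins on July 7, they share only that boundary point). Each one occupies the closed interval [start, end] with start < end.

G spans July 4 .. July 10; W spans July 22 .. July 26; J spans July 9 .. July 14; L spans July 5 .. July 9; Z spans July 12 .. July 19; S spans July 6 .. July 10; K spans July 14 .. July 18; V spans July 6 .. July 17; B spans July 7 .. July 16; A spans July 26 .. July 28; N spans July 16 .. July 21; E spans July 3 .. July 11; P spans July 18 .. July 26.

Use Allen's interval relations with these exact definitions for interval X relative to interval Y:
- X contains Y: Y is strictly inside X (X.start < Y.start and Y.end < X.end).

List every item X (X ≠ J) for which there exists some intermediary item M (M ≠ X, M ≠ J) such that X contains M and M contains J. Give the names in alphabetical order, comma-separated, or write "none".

V

Target J = [July 9, July 14].
Intermediaries M with M contains J: B, V.
Via B — items with X contains B: V.
Via V — items with X contains V: none.
Union: V.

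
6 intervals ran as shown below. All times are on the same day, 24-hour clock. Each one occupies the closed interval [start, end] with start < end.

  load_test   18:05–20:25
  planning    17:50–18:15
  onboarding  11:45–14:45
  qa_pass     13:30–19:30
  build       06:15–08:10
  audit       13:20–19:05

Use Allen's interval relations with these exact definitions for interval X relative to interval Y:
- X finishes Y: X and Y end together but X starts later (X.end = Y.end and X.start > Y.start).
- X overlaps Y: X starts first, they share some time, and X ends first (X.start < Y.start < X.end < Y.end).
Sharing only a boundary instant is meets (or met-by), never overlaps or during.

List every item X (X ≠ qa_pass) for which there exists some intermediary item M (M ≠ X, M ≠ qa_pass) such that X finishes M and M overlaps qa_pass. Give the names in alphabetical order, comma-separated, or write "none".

Target qa_pass = [13:30, 19:30].
Intermediaries M with M overlaps qa_pass: audit, onboarding.
Via audit — items with X finishes audit: none.
Via onboarding — items with X finishes onboarding: none.
Union: none.

none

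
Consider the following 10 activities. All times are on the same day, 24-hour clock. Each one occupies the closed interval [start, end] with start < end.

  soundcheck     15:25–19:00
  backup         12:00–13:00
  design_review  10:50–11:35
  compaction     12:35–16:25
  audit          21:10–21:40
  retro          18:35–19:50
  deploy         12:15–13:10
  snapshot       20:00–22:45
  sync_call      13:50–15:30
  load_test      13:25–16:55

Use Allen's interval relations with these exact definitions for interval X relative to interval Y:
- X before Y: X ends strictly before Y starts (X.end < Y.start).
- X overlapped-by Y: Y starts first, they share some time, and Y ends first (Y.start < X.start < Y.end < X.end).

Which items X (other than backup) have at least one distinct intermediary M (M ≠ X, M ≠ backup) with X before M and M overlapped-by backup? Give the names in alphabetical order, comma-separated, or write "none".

design_review

Target backup = [12:00, 13:00].
Intermediaries M with M overlapped-by backup: compaction, deploy.
Via compaction — items with X before compaction: design_review.
Via deploy — items with X before deploy: design_review.
Union: design_review.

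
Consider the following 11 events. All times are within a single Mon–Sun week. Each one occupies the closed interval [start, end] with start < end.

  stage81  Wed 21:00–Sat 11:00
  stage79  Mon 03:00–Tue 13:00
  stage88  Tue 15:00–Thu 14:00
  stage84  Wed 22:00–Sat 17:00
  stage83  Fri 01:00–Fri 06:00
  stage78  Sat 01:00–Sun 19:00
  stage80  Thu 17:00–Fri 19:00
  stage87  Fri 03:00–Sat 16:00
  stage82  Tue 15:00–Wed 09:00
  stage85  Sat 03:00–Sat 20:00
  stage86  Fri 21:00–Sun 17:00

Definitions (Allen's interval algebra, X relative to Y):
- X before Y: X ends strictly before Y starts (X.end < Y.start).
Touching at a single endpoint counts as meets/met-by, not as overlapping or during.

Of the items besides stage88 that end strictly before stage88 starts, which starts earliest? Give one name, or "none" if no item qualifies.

stage79

Target stage88 = [Tue 15:00, Thu 14:00].
stage78 [Sat 01:00, Sun 19:00] → after → excluded.
stage79 [Mon 03:00, Tue 13:00] → before → candidate.
stage80 [Thu 17:00, Fri 19:00] → after → excluded.
stage81 [Wed 21:00, Sat 11:00] → overlapped-by → excluded.
stage82 [Tue 15:00, Wed 09:00] → starts → excluded.
stage83 [Fri 01:00, Fri 06:00] → after → excluded.
stage84 [Wed 22:00, Sat 17:00] → overlapped-by → excluded.
stage85 [Sat 03:00, Sat 20:00] → after → excluded.
stage86 [Fri 21:00, Sun 17:00] → after → excluded.
stage87 [Fri 03:00, Sat 16:00] → after → excluded.
Among candidates, earliest start is Mon 03:00 → stage79.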